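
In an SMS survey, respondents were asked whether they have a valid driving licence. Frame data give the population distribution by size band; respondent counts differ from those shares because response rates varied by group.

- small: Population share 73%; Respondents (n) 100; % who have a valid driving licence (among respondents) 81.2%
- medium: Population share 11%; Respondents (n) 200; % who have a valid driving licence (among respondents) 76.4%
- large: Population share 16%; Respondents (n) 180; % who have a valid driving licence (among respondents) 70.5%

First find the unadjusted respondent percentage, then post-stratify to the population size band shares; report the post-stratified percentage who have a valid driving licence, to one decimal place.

79.0%

Naive respondent-only estimate (weights = respondent counts):
  (100/480)×81.2 + (200/480)×76.4 + (180/480)×70.5 = 75.1875%
Post-stratifying to population shares instead:
  0.73×81.2 + 0.11×76.4 + 0.16×70.5 = 78.96%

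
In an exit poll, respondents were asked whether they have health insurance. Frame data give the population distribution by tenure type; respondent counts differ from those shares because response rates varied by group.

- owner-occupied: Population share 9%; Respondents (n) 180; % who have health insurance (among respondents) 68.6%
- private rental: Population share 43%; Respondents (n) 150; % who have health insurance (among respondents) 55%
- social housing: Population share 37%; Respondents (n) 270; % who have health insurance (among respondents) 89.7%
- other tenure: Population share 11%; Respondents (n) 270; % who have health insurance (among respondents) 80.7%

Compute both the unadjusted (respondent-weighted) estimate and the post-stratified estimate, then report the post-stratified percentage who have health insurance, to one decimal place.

Unadjusted (pooled respondent) estimate weights by respondent counts:
  (180/870)×68.6 + (150/870)×55 + (270/870)×89.7 + (270/870)×80.7 = 76.5586%
Reweighting by population tenure type shares:
  0.09×68.6 + 0.43×55 + 0.37×89.7 + 0.11×80.7 = 71.89%

71.9%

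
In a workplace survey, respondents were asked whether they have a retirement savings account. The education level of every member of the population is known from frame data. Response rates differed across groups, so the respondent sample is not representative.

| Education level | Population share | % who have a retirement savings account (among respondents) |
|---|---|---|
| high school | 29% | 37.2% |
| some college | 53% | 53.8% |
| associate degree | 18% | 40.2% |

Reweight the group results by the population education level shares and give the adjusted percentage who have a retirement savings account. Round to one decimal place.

46.5%

Weight each group's respondent value by its population share:
  high school: 0.29 × 37.2 = 10.788
  some college: 0.53 × 53.8 = 28.514
  associate degree: 0.18 × 40.2 = 7.236
Post-stratified estimate = 46.538 → 46.5%.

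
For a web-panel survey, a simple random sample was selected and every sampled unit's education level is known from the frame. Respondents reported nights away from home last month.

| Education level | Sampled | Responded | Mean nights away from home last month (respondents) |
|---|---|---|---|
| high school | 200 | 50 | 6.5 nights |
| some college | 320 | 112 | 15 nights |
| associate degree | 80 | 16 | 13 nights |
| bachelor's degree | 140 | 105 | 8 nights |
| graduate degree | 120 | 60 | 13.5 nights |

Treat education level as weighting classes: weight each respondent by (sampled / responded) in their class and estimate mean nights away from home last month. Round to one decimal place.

Class response rates: high school 50/200 = 25%, some college 112/320 = 35%, associate degree 16/80 = 20%, bachelor's degree 105/140 = 75%, graduate degree 60/120 = 50%.
Weighting each respondent by the inverse class response rate inflates each class back to its sampled size, so the class weight is n_sampled:
  high school: 200 × 6.5 = 1300
  some college: 320 × 15 = 4800
  associate degree: 80 × 13 = 1040
  bachelor's degree: 140 × 8 = 1120
  graduate degree: 120 × 13.5 = 1620
Adjusted estimate = 9880 / 860 = 11.4884 → 11.5.

11.5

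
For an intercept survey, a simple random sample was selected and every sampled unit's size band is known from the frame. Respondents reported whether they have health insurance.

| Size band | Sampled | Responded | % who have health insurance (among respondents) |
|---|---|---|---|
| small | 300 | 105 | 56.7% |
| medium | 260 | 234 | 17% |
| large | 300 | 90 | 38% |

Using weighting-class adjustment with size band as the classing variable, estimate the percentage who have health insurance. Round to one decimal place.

Response rates by class: small 105/300 = 35%, medium 234/260 = 90%, large 90/300 = 30%.
With weight = n_sampled/n_responded per class, the weighted class total is n_sampled:
  small: 300 × 56.7 = 17,010
  medium: 260 × 17 = 4420
  large: 300 × 38 = 11,400
Adjusted estimate = 32,830 / 860 = 38.1744 → 38.2%.

38.2%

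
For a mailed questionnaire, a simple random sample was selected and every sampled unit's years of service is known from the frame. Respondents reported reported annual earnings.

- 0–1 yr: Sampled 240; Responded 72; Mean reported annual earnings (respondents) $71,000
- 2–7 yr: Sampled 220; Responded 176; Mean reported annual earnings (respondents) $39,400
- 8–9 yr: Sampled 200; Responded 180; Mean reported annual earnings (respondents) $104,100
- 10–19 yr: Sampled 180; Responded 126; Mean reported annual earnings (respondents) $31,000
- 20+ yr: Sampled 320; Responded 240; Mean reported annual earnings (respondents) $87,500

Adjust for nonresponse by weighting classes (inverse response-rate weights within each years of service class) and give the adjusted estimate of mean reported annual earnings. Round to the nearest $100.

$69,100

Response rates by class: 0–1 yr 72/240 = 30%, 2–7 yr 176/220 = 80%, 8–9 yr 180/200 = 90%, 10–19 yr 126/180 = 70%, 20+ yr 240/320 = 75%.
With weight = n_sampled/n_responded per class, the weighted class total is n_sampled:
  0–1 yr: 240 × 71,000 = 17,040,000
  2–7 yr: 220 × 39,400 = 8,668,000
  8–9 yr: 200 × 104,100 = 20,820,000
  10–19 yr: 180 × 31,000 = 5,580,000
  20+ yr: 320 × 87,500 = 28,000,000
Adjusted estimate = 80,108,000 / 1,160 = 69058.6 → $69,100.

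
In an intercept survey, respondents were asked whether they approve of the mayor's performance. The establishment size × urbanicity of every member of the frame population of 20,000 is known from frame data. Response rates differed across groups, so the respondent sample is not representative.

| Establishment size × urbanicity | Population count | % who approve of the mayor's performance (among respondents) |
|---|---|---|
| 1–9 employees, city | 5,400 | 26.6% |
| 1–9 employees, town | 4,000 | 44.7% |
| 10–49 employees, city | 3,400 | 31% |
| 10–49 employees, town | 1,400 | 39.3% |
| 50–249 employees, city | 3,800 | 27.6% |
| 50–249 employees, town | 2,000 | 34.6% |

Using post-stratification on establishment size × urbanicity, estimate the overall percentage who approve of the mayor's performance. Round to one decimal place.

Reweight to the known establishment size × urbanicity distribution:
  1–9 employees, city: (5,400/20,000) × 26.6 = 7.182
  1–9 employees, town: (4,000/20,000) × 44.7 = 8.94
  10–49 employees, city: (3,400/20,000) × 31 = 5.27
  10–49 employees, town: (1,400/20,000) × 39.3 = 2.751
  50–249 employees, city: (3,800/20,000) × 27.6 = 5.244
  50–249 employees, town: (2,000/20,000) × 34.6 = 3.46
Post-stratified estimate = 32.847 → 32.8%.

32.8%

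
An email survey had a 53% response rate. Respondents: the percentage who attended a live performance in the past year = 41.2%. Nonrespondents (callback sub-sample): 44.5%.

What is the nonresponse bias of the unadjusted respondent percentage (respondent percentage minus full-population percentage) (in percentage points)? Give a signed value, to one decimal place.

Nonresponse fraction = 1 − 0.53 = 0.47.
Bias = (nonresponse fraction) × (respondent percentage − nonrespondent percentage)
     = 0.47 × (41.2 − 44.5) = 0.47 × -3.3 = -1.551.

-1.6 percentage points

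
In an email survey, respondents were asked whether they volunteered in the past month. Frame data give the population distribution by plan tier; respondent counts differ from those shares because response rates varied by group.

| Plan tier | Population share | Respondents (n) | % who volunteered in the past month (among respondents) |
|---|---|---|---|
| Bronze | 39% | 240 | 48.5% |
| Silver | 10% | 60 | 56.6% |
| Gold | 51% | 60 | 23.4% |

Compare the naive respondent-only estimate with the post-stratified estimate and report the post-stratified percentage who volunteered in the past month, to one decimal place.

36.5%

Without adjustment, the pooled respondent share is:
  (240/360)×48.5 + (60/360)×56.6 + (60/360)×23.4 = 45.6667%
Reweighting by population plan tier shares:
  0.39×48.5 + 0.1×56.6 + 0.51×23.4 = 36.509%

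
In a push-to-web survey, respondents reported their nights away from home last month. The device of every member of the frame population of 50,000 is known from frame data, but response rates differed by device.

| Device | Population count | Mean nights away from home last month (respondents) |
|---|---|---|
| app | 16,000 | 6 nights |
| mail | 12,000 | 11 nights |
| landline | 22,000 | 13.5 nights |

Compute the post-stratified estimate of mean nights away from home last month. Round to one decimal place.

10.5

Post-stratification weights by population share, not respondent share:
  app: (16,000/50,000) × 6 = 1.92
  mail: (12,000/50,000) × 11 = 2.64
  landline: (22,000/50,000) × 13.5 = 5.94
Post-stratified estimate = 10.5 → 10.5.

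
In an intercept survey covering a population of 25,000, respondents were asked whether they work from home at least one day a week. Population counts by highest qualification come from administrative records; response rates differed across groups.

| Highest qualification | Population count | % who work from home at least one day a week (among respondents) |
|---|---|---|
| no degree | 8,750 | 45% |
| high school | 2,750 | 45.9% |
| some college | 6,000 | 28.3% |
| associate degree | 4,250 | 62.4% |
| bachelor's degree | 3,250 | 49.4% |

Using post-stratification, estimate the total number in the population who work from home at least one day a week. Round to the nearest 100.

11,200

Estimated count per cell = population count × respondent percentage:
  no degree: 8,750 × 45% = 3937.5
  high school: 2,750 × 45.9% = 1262.25
  some college: 6,000 × 28.3% = 1698
  associate degree: 4,250 × 62.4% = 2652
  bachelor's degree: 3,250 × 49.4% = 1605.5
Estimated total = 11155.2 → 11,200.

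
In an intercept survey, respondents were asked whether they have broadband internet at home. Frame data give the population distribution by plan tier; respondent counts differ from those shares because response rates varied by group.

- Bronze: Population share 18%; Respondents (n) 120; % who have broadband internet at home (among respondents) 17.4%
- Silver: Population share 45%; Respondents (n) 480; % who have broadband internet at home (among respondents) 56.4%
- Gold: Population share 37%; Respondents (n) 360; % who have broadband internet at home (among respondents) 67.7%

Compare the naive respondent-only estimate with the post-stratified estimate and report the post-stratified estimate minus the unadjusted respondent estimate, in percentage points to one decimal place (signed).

Without adjustment, the pooled respondent share is:
  (120/960)×17.4 + (480/960)×56.4 + (360/960)×67.7 = 55.7625%
Post-stratified estimate weights by population shares:
  0.18×17.4 + 0.45×56.4 + 0.37×67.7 = 53.561%
Difference = 53.561 − 55.7625 = -2.2015 pp.

-2.2 percentage points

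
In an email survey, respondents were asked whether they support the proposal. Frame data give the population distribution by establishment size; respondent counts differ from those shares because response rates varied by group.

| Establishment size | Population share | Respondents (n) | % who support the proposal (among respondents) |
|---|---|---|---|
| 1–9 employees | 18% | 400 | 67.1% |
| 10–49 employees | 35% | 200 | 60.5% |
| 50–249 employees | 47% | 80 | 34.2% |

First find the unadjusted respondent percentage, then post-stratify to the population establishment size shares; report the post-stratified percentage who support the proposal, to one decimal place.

Unadjusted (pooled respondent) estimate weights by respondent counts:
  (400/680)×67.1 + (200/680)×60.5 + (80/680)×34.2 = 61.2882%
Reweighting by population establishment size shares:
  0.18×67.1 + 0.35×60.5 + 0.47×34.2 = 49.327%

49.3%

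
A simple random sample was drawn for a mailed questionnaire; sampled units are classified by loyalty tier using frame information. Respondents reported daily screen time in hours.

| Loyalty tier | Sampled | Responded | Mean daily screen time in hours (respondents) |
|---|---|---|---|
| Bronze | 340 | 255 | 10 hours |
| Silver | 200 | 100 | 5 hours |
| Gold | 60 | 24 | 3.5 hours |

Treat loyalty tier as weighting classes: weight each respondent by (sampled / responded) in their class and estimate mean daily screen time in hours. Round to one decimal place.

Class response rates: Bronze 255/340 = 75%, Silver 100/200 = 50%, Gold 24/60 = 40%.
With weight = n_sampled/n_responded per class, the weighted class total is n_sampled:
  Bronze: 340 × 10 = 3400
  Silver: 200 × 5 = 1000
  Gold: 60 × 3.5 = 210
Adjusted estimate = 4610 / 600 = 7.68333 → 7.7.

7.7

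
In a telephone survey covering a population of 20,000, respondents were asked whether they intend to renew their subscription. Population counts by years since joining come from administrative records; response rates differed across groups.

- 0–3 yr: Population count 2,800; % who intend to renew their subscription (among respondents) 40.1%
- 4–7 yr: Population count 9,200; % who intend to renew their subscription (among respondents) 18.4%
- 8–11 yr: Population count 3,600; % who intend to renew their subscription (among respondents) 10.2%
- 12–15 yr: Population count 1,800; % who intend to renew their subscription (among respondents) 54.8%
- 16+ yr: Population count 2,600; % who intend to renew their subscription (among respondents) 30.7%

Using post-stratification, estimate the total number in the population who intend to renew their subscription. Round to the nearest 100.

5,000

Apply each group's respondent rate to its population count:
  0–3 yr: 2,800 × 40.1% = 1122.8
  4–7 yr: 9,200 × 18.4% = 1692.8
  8–11 yr: 3,600 × 10.2% = 367.2
  12–15 yr: 1,800 × 54.8% = 986.4
  16+ yr: 2,600 × 30.7% = 798.2
Estimated total = 4967.4 → 5,000.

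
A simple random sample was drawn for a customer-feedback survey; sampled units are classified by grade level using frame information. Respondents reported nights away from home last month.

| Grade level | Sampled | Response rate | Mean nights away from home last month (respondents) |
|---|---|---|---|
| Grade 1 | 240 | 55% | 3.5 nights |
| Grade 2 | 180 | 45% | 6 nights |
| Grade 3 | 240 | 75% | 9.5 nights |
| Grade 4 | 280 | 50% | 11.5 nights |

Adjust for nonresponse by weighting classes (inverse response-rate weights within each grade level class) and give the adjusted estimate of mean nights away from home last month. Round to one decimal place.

With weight = n_sampled/n_responded per class, the weighted class total is n_sampled:
  Grade 1: 240 × 3.5 = 840
  Grade 2: 180 × 6 = 1080
  Grade 3: 240 × 9.5 = 2280
  Grade 4: 280 × 11.5 = 3220
Adjusted estimate = 7420 / 940 = 7.89362 → 7.9.

7.9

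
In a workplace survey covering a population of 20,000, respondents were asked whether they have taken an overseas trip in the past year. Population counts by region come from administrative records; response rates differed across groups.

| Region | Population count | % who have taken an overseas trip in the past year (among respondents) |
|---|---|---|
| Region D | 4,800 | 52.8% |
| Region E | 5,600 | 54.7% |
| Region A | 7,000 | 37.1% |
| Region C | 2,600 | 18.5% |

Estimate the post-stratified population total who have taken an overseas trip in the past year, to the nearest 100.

8,700

Estimated count per cell = population count × respondent percentage:
  Region D: 4,800 × 52.8% = 2534.4
  Region E: 5,600 × 54.7% = 3063.2
  Region A: 7,000 × 37.1% = 2597
  Region C: 2,600 × 18.5% = 481
Estimated total = 8675.6 → 8,700.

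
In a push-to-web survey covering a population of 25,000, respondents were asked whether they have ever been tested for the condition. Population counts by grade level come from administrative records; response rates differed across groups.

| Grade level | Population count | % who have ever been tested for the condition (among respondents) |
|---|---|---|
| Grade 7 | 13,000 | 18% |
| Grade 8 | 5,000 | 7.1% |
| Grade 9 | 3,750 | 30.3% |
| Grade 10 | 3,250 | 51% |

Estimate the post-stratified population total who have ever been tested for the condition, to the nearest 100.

Each cell contributes its population count × the respondent rate:
  Grade 7: 13,000 × 18% = 2340
  Grade 8: 5,000 × 7.1% = 355
  Grade 9: 3,750 × 30.3% = 1136.25
  Grade 10: 3,250 × 51% = 1657.5
Estimated total = 5488.75 → 5,500.

5,500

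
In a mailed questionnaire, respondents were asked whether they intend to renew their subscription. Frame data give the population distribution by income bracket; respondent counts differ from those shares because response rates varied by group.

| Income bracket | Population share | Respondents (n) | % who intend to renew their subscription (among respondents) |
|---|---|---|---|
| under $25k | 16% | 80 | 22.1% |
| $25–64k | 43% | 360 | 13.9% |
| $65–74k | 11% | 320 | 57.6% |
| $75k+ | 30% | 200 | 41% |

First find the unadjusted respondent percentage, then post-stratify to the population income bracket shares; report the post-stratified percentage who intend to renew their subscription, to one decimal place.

28.1%

Without adjustment, the pooled respondent share is:
  (80/960)×22.1 + (360/960)×13.9 + (320/960)×57.6 + (200/960)×41 = 34.7958%
Reweighting by population income bracket shares:
  0.16×22.1 + 0.43×13.9 + 0.11×57.6 + 0.3×41 = 28.149%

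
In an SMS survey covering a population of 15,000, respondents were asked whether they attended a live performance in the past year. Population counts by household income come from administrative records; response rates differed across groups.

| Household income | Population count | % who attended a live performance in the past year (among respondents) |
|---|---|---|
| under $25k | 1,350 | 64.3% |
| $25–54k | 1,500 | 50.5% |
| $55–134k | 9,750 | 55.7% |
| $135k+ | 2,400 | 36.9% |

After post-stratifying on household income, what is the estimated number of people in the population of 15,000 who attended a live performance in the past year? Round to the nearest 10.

7,940

Apply each group's respondent rate to its population count:
  under $25k: 1,350 × 64.3% = 868.05
  $25–54k: 1,500 × 50.5% = 757.5
  $55–134k: 9,750 × 55.7% = 5430.75
  $135k+: 2,400 × 36.9% = 885.6
Estimated total = 7941.9 → 7,940.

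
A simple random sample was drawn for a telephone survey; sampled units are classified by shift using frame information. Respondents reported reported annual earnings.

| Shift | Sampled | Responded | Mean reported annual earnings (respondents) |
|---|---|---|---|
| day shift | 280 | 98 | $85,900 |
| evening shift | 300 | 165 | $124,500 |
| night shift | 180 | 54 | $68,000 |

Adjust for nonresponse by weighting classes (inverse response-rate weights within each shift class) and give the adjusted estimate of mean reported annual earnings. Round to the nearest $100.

$96,900

Response rates by class: day shift 98/280 = 35%, evening shift 165/300 = 55%, night shift 54/180 = 30%.
Inverse-response-rate weighting restores each class to its sampled count, so class totals weight by n_sampled:
  day shift: 280 × 85,900 = 24,052,000
  evening shift: 300 × 124,500 = 37,350,000
  night shift: 180 × 68,000 = 12,240,000
Adjusted estimate = 73,642,000 / 760 = 96897.4 → $96,900.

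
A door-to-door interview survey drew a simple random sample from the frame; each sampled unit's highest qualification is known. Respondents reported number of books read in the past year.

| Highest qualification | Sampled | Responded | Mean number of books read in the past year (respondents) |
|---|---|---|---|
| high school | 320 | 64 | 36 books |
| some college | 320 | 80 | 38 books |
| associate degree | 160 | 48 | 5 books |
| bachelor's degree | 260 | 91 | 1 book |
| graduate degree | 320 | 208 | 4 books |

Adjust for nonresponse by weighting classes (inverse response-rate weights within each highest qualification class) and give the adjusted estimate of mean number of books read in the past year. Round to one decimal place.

18.9

Response rates by class: high school 64/320 = 20%, some college 80/320 = 25%, associate degree 48/160 = 30%, bachelor's degree 91/260 = 35%, graduate degree 208/320 = 65%.
Weighting each respondent by the inverse class response rate inflates each class back to its sampled size, so the class weight is n_sampled:
  high school: 320 × 36 = 11,520
  some college: 320 × 38 = 12,160
  associate degree: 160 × 5 = 800
  bachelor's degree: 260 × 1 = 260
  graduate degree: 320 × 4 = 1280
Adjusted estimate = 26,020 / 1,380 = 18.8551 → 18.9.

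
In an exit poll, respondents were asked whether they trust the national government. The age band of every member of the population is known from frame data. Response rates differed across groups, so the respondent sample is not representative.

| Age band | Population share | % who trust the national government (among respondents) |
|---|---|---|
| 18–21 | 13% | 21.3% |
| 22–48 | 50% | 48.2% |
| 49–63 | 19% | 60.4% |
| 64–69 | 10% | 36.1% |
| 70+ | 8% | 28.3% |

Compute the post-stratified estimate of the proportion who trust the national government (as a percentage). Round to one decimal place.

Each cell contributes population-share × respondent value:
  18–21: 0.13 × 21.3 = 2.769
  22–48: 0.5 × 48.2 = 24.1
  49–63: 0.19 × 60.4 = 11.476
  64–69: 0.1 × 36.1 = 3.61
  70+: 0.08 × 28.3 = 2.264
Post-stratified estimate = 44.219 → 44.2%.

44.2%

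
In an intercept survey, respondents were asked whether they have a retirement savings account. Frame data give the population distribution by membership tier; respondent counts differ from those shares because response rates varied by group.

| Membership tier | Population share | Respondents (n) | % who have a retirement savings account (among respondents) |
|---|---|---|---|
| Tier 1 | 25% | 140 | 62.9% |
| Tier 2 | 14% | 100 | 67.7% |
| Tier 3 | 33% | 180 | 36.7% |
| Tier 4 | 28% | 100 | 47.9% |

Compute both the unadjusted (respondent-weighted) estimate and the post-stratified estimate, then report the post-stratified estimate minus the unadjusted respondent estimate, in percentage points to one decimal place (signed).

Naive respondent-only estimate (weights = respondent counts):
  (140/520)×62.9 + (100/520)×67.7 + (180/520)×36.7 + (100/520)×47.9 = 51.8692%
Post-stratified estimate weights by population shares:
  0.25×62.9 + 0.14×67.7 + 0.33×36.7 + 0.28×47.9 = 50.726%
Difference = 50.726 − 51.8692 = -1.1432 pp.

-1.1 percentage points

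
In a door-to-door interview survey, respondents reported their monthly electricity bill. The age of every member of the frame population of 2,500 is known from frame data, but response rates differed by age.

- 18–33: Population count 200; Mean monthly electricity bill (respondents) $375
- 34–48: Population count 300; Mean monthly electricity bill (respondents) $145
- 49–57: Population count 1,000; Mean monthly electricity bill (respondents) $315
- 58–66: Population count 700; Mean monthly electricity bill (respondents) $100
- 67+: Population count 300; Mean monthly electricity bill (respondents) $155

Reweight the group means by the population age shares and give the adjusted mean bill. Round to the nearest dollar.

$220

Weight each group's respondent value by its population share:
  18–33: (200/2,500) × 375 = 30
  34–48: (300/2,500) × 145 = 17.4
  49–57: (1,000/2,500) × 315 = 126
  58–66: (700/2,500) × 100 = 28
  67+: (300/2,500) × 155 = 18.6
Post-stratified estimate = 220 → $220.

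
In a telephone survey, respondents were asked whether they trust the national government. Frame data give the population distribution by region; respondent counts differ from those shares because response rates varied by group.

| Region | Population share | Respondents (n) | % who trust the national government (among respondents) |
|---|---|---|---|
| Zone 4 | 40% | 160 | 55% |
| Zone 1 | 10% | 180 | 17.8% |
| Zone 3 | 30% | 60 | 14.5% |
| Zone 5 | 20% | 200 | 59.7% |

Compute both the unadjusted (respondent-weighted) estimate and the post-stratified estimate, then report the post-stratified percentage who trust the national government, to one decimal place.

40.1%

Naive respondent-only estimate (weights = respondent counts):
  (160/600)×55 + (180/600)×17.8 + (60/600)×14.5 + (200/600)×59.7 = 41.3567%
Post-stratifying to population shares instead:
  0.4×55 + 0.1×17.8 + 0.3×14.5 + 0.2×59.7 = 40.07%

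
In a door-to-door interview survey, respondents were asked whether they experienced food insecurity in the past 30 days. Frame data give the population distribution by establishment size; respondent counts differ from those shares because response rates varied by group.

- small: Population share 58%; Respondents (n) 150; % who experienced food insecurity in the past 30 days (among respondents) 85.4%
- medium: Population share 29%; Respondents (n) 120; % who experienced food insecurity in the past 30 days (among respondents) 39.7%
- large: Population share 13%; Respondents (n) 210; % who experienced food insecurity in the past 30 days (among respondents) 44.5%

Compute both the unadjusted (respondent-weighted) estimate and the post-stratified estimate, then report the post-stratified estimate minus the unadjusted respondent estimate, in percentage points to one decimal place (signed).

Without adjustment, the pooled respondent share is:
  (150/480)×85.4 + (120/480)×39.7 + (210/480)×44.5 = 56.0812%
Reweighting by population establishment size shares:
  0.58×85.4 + 0.29×39.7 + 0.13×44.5 = 66.83%
Difference = 66.83 − 56.0812 = 10.7488 pp.

+10.7 percentage points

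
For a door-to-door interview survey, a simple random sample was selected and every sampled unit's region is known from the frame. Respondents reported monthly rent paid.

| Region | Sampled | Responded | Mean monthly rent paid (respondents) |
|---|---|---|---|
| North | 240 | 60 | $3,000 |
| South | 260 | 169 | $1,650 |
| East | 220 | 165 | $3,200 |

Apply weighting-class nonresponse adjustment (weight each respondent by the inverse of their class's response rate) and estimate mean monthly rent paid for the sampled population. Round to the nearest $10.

Response rates by class: North 60/240 = 25%, South 169/260 = 65%, East 165/220 = 75%.
Inverse-response-rate weighting restores each class to its sampled count, so class totals weight by n_sampled:
  North: 240 × 3000 = 720,000
  South: 260 × 1650 = 429,000
  East: 220 × 3200 = 704,000
Adjusted estimate = 1,853,000 / 720 = 2573.61 → $2,570.

$2,570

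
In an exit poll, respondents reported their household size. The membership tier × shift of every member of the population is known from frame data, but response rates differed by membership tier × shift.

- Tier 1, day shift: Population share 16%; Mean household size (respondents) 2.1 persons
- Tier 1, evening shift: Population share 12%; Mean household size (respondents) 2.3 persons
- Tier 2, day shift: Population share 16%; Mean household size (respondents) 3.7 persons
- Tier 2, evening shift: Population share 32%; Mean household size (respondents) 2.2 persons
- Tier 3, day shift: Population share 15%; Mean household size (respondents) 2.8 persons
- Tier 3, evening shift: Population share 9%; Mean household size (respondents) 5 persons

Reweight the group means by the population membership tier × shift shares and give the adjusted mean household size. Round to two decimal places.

Post-stratification weights by population share, not respondent share:
  Tier 1, day shift: 0.16 × 2.1 = 0.336
  Tier 1, evening shift: 0.12 × 2.3 = 0.276
  Tier 2, day shift: 0.16 × 3.7 = 0.592
  Tier 2, evening shift: 0.32 × 2.2 = 0.704
  Tier 3, day shift: 0.15 × 2.8 = 0.42
  Tier 3, evening shift: 0.09 × 5 = 0.45
Post-stratified estimate = 2.778 → 2.78.

2.78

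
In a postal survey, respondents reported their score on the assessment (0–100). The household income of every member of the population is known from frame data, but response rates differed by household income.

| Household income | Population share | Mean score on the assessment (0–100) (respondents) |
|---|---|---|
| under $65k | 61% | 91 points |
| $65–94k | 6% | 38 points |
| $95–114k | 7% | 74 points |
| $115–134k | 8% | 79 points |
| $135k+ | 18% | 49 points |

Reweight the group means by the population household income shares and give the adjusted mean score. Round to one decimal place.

78.1

Each cell contributes population-share × respondent value:
  under $65k: 0.61 × 91 = 55.51
  $65–94k: 0.06 × 38 = 2.28
  $95–114k: 0.07 × 74 = 5.18
  $115–134k: 0.08 × 79 = 6.32
  $135k+: 0.18 × 49 = 8.82
Post-stratified estimate = 78.11 → 78.1.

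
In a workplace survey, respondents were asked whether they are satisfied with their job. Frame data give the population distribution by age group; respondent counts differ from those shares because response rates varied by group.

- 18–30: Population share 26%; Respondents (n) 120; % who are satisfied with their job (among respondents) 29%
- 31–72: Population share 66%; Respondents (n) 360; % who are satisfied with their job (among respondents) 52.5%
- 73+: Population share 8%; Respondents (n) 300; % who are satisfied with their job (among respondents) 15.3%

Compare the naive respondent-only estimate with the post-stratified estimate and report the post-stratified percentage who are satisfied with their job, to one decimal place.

Naive respondent-only estimate (weights = respondent counts):
  (120/780)×29 + (360/780)×52.5 + (300/780)×15.3 = 34.5769%
Post-stratified estimate weights by population shares:
  0.26×29 + 0.66×52.5 + 0.08×15.3 = 43.414%

43.4%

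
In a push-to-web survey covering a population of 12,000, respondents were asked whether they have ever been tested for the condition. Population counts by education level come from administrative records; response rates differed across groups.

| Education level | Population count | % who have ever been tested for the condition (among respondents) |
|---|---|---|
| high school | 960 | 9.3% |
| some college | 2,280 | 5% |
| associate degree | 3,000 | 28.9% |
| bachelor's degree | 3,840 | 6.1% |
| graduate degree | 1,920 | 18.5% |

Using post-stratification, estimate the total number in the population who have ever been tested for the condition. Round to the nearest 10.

Each cell contributes its population count × the respondent rate:
  high school: 960 × 9.3% = 89.28
  some college: 2,280 × 5% = 114
  associate degree: 3,000 × 28.9% = 867
  bachelor's degree: 3,840 × 6.1% = 234.24
  graduate degree: 1,920 × 18.5% = 355.2
Estimated total = 1659.72 → 1,660.

1,660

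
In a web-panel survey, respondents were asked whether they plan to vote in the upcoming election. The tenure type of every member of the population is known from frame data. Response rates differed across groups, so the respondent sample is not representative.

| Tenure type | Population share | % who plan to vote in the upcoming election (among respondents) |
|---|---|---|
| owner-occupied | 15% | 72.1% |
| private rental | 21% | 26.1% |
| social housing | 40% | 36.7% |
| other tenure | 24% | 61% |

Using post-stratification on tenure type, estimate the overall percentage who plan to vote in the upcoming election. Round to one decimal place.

Post-stratification weights by population share, not respondent share:
  owner-occupied: 0.15 × 72.1 = 10.815
  private rental: 0.21 × 26.1 = 5.481
  social housing: 0.4 × 36.7 = 14.68
  other tenure: 0.24 × 61 = 14.64
Post-stratified estimate = 45.616 → 45.6%.

45.6%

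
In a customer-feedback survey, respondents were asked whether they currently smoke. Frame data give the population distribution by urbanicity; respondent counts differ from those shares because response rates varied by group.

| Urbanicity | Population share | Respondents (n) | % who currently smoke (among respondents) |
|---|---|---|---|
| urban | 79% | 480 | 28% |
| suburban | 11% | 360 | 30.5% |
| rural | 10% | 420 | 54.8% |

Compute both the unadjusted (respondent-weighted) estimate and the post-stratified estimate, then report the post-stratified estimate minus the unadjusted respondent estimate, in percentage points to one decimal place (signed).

Without adjustment, the pooled respondent share is:
  (480/1260)×28 + (360/1260)×30.5 + (420/1260)×54.8 = 37.6476%
Post-stratifying to population shares instead:
  0.79×28 + 0.11×30.5 + 0.1×54.8 = 30.955%
Difference = 30.955 − 37.6476 = -6.6926 pp.

-6.7 percentage points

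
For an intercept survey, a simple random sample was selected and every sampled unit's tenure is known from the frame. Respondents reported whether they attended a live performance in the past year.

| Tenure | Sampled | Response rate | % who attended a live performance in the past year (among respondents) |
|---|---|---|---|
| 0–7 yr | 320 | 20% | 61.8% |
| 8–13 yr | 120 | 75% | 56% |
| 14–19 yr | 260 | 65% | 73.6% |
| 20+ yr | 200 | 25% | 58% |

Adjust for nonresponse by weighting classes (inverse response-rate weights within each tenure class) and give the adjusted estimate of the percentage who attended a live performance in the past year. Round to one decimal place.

63.6%

Inverse-response-rate weighting restores each class to its sampled count, so class totals weight by n_sampled:
  0–7 yr: 320 × 61.8 = 19,776
  8–13 yr: 120 × 56 = 6720
  14–19 yr: 260 × 73.6 = 19,136
  20+ yr: 200 × 58 = 11,600
Adjusted estimate = 57,232 / 900 = 63.5911 → 63.6%.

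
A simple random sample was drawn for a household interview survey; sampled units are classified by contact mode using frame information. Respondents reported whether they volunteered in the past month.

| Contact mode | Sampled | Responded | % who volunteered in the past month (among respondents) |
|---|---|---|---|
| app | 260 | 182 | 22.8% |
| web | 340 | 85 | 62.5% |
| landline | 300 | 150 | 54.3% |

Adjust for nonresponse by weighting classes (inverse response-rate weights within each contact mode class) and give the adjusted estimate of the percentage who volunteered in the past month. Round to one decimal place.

Class response rates: app 182/260 = 70%, web 85/340 = 25%, landline 150/300 = 50%.
Each respondent's weight = sampled/responded in their class; summing within a class gives n_sampled, so:
  app: 260 × 22.8 = 5928
  web: 340 × 62.5 = 21,250
  landline: 300 × 54.3 = 16,290
Adjusted estimate = 43,468 / 900 = 48.2978 → 48.3%.

48.3%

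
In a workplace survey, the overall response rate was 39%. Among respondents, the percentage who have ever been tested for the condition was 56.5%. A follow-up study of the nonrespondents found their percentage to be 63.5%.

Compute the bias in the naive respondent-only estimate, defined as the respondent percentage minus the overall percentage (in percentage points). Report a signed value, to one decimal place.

-4.3 percentage points

Nonresponse fraction = 1 − 0.39 = 0.61.
Bias = (nonresponse fraction) × (respondent percentage − nonrespondent percentage)
     = 0.61 × (56.5 − 63.5) = 0.61 × -7 = -4.27.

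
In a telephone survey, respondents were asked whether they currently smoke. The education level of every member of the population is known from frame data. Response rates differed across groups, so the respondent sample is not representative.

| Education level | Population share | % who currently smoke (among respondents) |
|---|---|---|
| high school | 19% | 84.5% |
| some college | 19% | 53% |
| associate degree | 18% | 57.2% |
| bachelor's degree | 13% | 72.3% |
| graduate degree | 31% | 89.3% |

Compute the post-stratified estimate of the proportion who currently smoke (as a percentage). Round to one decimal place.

Each cell contributes population-share × respondent value:
  high school: 0.19 × 84.5 = 16.055
  some college: 0.19 × 53 = 10.07
  associate degree: 0.18 × 57.2 = 10.296
  bachelor's degree: 0.13 × 72.3 = 9.399
  graduate degree: 0.31 × 89.3 = 27.683
Post-stratified estimate = 73.503 → 73.5%.

73.5%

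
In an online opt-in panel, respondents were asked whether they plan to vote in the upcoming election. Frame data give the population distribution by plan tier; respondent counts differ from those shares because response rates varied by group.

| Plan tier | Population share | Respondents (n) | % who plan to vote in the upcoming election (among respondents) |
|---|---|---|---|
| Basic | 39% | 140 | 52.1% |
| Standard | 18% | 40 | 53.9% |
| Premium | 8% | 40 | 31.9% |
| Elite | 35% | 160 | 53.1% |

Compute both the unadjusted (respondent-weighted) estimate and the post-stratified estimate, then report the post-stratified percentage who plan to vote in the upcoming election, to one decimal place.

Unadjusted (pooled respondent) estimate weights by respondent counts:
  (140/380)×52.1 + (40/380)×53.9 + (40/380)×31.9 + (160/380)×53.1 = 50.5842%
Post-stratifying to population shares instead:
  0.39×52.1 + 0.18×53.9 + 0.08×31.9 + 0.35×53.1 = 51.158%

51.2%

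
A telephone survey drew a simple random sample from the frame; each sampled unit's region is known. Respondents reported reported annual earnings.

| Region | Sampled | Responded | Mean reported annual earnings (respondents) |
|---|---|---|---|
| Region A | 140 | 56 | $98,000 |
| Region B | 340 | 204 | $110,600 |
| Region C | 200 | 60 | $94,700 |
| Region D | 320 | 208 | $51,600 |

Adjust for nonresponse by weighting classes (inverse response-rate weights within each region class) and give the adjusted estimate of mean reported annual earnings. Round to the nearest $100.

$86,800

Class response rates: Region A 56/140 = 40%, Region B 204/340 = 60%, Region C 60/200 = 30%, Region D 208/320 = 65%.
Inverse-response-rate weighting restores each class to its sampled count, so class totals weight by n_sampled:
  Region A: 140 × 98,000 = 13,720,000
  Region B: 340 × 110,600 = 37,604,000
  Region C: 200 × 94,700 = 18,940,000
  Region D: 320 × 51,600 = 16,512,000
Adjusted estimate = 86,776,000 / 1,000 = 86,776 → $86,800.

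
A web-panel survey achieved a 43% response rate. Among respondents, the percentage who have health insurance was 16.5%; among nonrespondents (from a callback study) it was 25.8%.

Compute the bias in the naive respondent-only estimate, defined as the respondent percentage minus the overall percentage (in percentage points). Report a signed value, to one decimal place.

-5.3 percentage points

Nonresponse fraction = 1 − 0.43 = 0.57.
Bias = (nonresponse fraction) × (respondent percentage − nonrespondent percentage)
     = 0.57 × (16.5 − 25.8) = 0.57 × -9.3 = -5.301.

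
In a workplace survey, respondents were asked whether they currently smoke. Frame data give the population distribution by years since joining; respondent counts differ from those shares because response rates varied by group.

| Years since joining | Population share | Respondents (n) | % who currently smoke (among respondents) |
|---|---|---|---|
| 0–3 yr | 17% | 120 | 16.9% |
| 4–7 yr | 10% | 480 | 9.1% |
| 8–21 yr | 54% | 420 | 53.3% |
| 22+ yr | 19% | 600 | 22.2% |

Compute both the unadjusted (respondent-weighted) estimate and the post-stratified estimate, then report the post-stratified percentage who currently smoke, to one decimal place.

36.8%

Unadjusted (pooled respondent) estimate weights by respondent counts:
  (120/1620)×16.9 + (480/1620)×9.1 + (420/1620)×53.3 + (600/1620)×22.2 = 25.9889%
Reweighting by population years since joining shares:
  0.17×16.9 + 0.1×9.1 + 0.54×53.3 + 0.19×22.2 = 36.783%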